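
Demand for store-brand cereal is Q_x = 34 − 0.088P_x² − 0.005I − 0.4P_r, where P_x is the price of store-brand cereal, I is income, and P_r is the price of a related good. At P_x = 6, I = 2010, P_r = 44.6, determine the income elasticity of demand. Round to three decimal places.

Substituting, Q_x = 34 − 0.088(6)² − 0.005(2010) − 0.4(44.6) = 34 − 3.168 − 10.05 − 17.84 = 2.942.
∂Q_x/∂I = −0.005, so E_I = -0.005·(2010/2.942) ≈ -3.416.
E_I < 0: inferior good.

-3.416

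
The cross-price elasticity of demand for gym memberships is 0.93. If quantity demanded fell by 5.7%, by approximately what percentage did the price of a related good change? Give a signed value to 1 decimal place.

%ΔQ ≈ E × %ΔP_y ⇒ %ΔP_y = %ΔQ / E = (-5.7%)/(0.93) ≈ -6.1%.

-6.1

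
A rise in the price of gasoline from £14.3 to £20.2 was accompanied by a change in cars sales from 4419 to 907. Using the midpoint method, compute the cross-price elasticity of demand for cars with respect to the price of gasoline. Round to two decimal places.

%ΔQ_x = (907 − 4419)/[(4419+907)/2] = -3512/2663 ≈ -1.3188.
%ΔP_y = (20.2 − 14.3)/[(14.3+20.2)/2] ≈ 0.3420.
E_xy = -1.3188/0.3420 ≈ -3.86.
E_xy < 0, so cars and gasoline are complements.

-3.86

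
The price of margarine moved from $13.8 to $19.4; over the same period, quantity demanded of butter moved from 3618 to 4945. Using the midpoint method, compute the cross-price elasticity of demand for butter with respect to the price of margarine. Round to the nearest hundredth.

%ΔQ_x = (4945 − 3618)/[(3618+4945)/2] = 1327/4281.5 ≈ 0.3099.
%ΔP_y = (19.4 − 13.8)/[(13.8+19.4)/2] ≈ 0.3373.
E_xy = 0.3099/0.3373 ≈ 0.92.
E_xy > 0, so butter and margarine are substitutes.

0.92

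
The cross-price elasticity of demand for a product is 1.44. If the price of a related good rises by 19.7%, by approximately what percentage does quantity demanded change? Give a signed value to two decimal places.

28.37

%ΔQ ≈ E × %ΔP_y = (1.44) × (19.7%) ≈ 28.37%.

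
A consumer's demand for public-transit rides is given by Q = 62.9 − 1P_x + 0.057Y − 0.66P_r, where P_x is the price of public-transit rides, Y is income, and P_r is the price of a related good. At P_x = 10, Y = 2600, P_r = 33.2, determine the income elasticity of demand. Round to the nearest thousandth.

0.827

Substituting, Q = 62.9 − 1(10) + 0.057(2600) − 0.66(33.2) = 62.9 − 10 + 148.2 − 21.912 = 179.188.
∂Q/∂Y = +0.057, so E_I = 0.057·(2600/179.188) ≈ 0.827.
E_I ∈ (0,1): normal good (necessity).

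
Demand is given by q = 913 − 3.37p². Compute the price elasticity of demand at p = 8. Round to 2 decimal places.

At p = 8, q = 697.32.
dq/dp = −2·3.37·p = −53.92.
Point elasticity E = (dq/dp)·(p/q) = -53.92 × 8/697.32 ≈ -0.62.
|E| < 1, so demand is inelastic at this price.

-0.62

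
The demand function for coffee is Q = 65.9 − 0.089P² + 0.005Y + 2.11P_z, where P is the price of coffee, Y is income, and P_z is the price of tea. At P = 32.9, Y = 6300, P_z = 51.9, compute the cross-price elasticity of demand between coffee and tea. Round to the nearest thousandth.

At the given point, Q = 65.9 − 0.089(32.9)² + 0.005(6300) + 2.11(51.9) = 65.9 − 96.3345 + 31.5 + 109.509 = 110.5745.
∂Q/∂P_z = +2.11, so E_xy = 2.11·(51.9/110.5745) ≈ 0.990.
E_xy > 0: the goods are substitutes.

0.990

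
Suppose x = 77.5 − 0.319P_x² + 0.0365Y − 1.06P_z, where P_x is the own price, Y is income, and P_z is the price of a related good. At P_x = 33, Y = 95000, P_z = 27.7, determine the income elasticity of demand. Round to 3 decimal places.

First evaluate x: 77.5 − 0.319(33)² + 0.0365(95000) − 1.06(27.7) = 77.5 − 347.391 + 3467.5 − 29.362 = 3168.247.
∂x/∂Y = +0.0365, so E_I = 0.0365·(95000/3168.247) ≈ 1.094.
E_I > 1: normal good (luxury).

1.094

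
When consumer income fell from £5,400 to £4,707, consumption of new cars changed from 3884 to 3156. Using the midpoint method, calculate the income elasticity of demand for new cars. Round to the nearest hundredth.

%ΔQ = (3156 − 3884)/[(3884+3156)/2] = -728/3520 ≈ -0.2068.
%ΔI = (4,707 − 5,400)/[(5,400+4,707)/2] = -693/5053.5 ≈ -0.1371.
E_I = %ΔQ/%ΔI ≈ 1.51.
E_I > 1: normal good (luxury).

1.51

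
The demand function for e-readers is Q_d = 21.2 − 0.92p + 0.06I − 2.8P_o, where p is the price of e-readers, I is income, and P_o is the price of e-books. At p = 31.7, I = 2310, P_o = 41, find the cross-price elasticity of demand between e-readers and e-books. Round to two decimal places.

First evaluate Q_d: 21.2 − 0.92(31.7) + 0.06(2310) − 2.8(41) = 21.2 − 29.164 + 138.6 − 114.8 = 15.836.
∂Q_d/∂P_o = −2.8, so E_xy = -2.8·(41/15.836) ≈ -7.25.
E_xy < 0: the goods are complements.

-7.25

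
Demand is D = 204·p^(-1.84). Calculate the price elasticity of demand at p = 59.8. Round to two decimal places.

-1.84

For a Cobb–Douglas (constant-elasticity) form D = A·p^α·…, the elasticity with respect to p equals the exponent α at every point.
Here the exponent on p is -1.84, so the price elasticity of demand is -1.84.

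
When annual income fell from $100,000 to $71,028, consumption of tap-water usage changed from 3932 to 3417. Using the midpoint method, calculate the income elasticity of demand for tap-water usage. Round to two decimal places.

0.41

%ΔQ = (3417 − 3932)/[(3932+3417)/2] = -515/3674.5 ≈ -0.1402.
%ΔI = (71,028 − 100,000)/[(100,000+71,028)/2] = -28972/85514 ≈ -0.3388.
E_I = %ΔQ/%ΔI ≈ 0.41.
E_I ∈ (0,1): normal good (necessity).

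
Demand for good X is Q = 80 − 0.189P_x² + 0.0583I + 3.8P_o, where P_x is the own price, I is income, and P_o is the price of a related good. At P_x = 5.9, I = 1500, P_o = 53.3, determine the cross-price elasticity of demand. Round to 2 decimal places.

Evaluating quantity at (P_x, I, P_o) gives Q = 80 − 0.189(5.9)² + 0.0583(1500) + 3.8(53.3) = 80 − 6.5791 + 87.45 + 202.54 = 363.4109.
∂Q/∂P_o = +3.8, so E_xy = 3.8·(53.3/363.4109) ≈ 0.56.
E_xy > 0: the goods are substitutes.

0.56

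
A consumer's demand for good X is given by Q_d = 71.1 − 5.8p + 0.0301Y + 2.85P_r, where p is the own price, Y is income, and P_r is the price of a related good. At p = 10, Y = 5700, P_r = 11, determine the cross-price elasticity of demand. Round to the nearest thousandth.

Q_d = 71.1 − 5.8(10) + 0.0301(5700) + 2.85(11) = 71.1 − 58 + 171.57 + 31.35 = 216.02.
∂Q_d/∂P_r = +2.85, so E_xy = 2.85·(11/216.02) ≈ 0.145.
E_xy > 0: the goods are substitutes.

0.145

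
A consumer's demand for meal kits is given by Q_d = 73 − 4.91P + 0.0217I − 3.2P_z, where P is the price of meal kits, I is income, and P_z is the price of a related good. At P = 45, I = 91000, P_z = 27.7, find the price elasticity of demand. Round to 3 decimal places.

-0.127

Q_d = 73 − 4.91(45) + 0.0217(91000) − 3.2(27.7) = 73 − 220.95 + 1974.7 − 88.64 = 1738.11.
∂Q_d/∂P = −4.91, so E_p = (−4.91)·(45/1738.11) ≈ -0.127.
|E_p| < 1: demand is inelastic.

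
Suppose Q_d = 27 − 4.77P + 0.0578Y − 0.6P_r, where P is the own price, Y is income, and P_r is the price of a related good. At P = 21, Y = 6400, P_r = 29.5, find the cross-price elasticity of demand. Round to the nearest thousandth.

Evaluating quantity at (P, Y, P_r) gives Q_d = 27 − 4.77(21) + 0.0578(6400) − 0.6(29.5) = 27 − 100.17 + 369.92 − 17.7 = 279.05.
∂Q_d/∂P_r = −0.6, so E_xy = -0.6·(29.5/279.05) ≈ -0.063.
E_xy < 0: the goods are complements.

-0.063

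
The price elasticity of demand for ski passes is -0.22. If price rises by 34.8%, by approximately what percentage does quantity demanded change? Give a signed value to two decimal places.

%ΔQ ≈ E × %ΔP = (-0.22) × (34.8%) ≈ -7.66%.

-7.66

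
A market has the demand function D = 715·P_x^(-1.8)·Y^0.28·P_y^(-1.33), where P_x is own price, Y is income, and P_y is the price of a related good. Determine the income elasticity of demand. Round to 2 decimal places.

For a Cobb–Douglas (constant-elasticity) form D = A·Y^α·…, the elasticity with respect to Y equals the exponent α at every point.
Here the exponent on Y is 0.28, so the income elasticity of demand is 0.28.

0.28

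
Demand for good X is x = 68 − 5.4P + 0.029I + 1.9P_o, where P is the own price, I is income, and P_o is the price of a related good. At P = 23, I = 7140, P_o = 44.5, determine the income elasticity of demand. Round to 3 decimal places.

0.880

At the given point, x = 68 − 5.4(23) + 0.029(7140) + 1.9(44.5) = 68 − 124.2 + 207.06 + 84.55 = 235.41.
∂x/∂I = +0.029, so E_I = 0.029·(7140/235.41) ≈ 0.880.
E_I ∈ (0,1): normal good (necessity).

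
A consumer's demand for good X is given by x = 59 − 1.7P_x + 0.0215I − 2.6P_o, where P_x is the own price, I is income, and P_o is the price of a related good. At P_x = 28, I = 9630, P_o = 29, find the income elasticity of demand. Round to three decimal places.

Evaluating quantity at (P_x, I, P_o) gives x = 59 − 1.7(28) + 0.0215(9630) − 2.6(29) = 59 − 47.6 + 207.045 − 75.4 = 143.045.
∂x/∂I = +0.0215, so E_I = 0.0215·(9630/143.045) ≈ 1.447.
E_I > 1: normal good (luxury).

1.447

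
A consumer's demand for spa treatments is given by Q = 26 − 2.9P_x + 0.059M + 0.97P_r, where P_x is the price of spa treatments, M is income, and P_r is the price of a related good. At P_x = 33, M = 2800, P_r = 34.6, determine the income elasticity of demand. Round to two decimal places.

1.28

Q = 26 − 2.9(33) + 0.059(2800) + 0.97(34.6) = 26 − 95.7 + 165.2 + 33.562 = 129.062.
∂Q/∂M = +0.059, so E_I = 0.059·(2800/129.062) ≈ 1.28.
E_I > 1: normal good (luxury).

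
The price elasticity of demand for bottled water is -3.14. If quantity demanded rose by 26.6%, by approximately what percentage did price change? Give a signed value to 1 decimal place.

-8.5

%ΔQ ≈ E × %ΔP ⇒ %ΔP = %ΔQ / E = (26.6%)/(-3.14) ≈ -8.5%.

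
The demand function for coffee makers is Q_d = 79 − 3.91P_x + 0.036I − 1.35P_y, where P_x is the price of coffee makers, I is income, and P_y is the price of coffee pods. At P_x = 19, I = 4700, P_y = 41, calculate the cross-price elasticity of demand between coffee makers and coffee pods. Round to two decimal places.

At the given point, Q_d = 79 − 3.91(19) + 0.036(4700) − 1.35(41) = 79 − 74.29 + 169.2 − 55.35 = 118.56.
∂Q_d/∂P_y = −1.35, so E_xy = -1.35·(41/118.56) ≈ -0.47.
E_xy < 0: the goods are complements.

-0.47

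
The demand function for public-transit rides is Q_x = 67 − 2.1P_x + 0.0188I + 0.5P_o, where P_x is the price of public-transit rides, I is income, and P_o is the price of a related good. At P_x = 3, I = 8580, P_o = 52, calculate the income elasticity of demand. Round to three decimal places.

First evaluate Q_x: 67 − 2.1(3) + 0.0188(8580) + 0.5(52) = 67 − 6.3 + 161.304 + 26 = 248.004.
∂Q_x/∂I = +0.0188, so E_I = 0.0188·(8580/248.004) ≈ 0.650.
E_I ∈ (0,1): normal good (necessity).

0.650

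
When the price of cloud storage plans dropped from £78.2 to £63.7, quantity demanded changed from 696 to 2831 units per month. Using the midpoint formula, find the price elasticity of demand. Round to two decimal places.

-5.92

%ΔQ = (2831 − 696)/[(696 + 2831)/2] = 2135/1763.5 ≈ 1.2107.
%ΔP = (63.7 − 78.2)/[(78.2 + 63.7)/2] = -14.5/70.95 ≈ -0.2044.
Arc elasticity E = %ΔQ/%ΔP ≈ 1.2107/-0.2044 ≈ -5.92.
|E| > 1: demand is elastic over this range.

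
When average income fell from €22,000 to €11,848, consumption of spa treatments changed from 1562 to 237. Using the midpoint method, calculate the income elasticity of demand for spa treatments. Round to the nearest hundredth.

2.46

%ΔQ = (237 − 1562)/[(1562+237)/2] = -1325/899.5 ≈ -1.4730.
%ΔM = (11,848 − 22,000)/[(22,000+11,848)/2] = -10152/16924 ≈ -0.5999.
E_I = %ΔQ/%ΔM ≈ 2.46.
E_I > 1: normal good (luxury).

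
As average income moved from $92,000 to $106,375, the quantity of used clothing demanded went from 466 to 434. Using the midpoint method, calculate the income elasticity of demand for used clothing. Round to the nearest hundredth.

%ΔQ = (434 − 466)/[(466+434)/2] = -32/450 ≈ -0.0711.
%ΔM = (106,375 − 92,000)/[(92,000+106,375)/2] = 14375/99187.5 ≈ 0.1449.
E_I = %ΔQ/%ΔM ≈ -0.49.
E_I < 0: inferior good.

-0.49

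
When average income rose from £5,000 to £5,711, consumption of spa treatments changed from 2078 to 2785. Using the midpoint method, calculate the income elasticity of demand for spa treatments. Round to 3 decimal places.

2.190

%ΔQ = (2785 − 2078)/[(2078+2785)/2] = 707/2431.5 ≈ 0.2908.
%ΔM = (5,711 − 5,000)/[(5,000+5,711)/2] = 711/5355.5 ≈ 0.1328.
E_I = %ΔQ/%ΔM ≈ 2.190.
E_I > 1: normal good (luxury).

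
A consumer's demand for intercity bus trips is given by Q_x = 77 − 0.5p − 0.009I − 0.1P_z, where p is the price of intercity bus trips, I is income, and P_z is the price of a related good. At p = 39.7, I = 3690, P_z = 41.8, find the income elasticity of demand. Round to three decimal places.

-1.681

First evaluate Q_x: 77 − 0.5(39.7) − 0.009(3690) − 0.1(41.8) = 77 − 19.85 − 33.21 − 4.18 = 19.76.
∂Q_x/∂I = −0.009, so E_I = -0.009·(3690/19.76) ≈ -1.681.
E_I < 0: inferior good.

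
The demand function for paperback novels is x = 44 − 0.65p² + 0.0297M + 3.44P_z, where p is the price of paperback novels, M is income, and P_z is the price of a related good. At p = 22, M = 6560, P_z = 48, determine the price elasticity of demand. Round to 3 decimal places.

-7.042

x = 44 − 0.65(22)² + 0.0297(6560) + 3.44(48) = 44 − 314.6 + 194.832 + 165.12 = 89.352.
∂x/∂p = −2·0.65·p = -28.6, so E_p = -28.6·(22/89.352) ≈ -7.042.
|E_p| > 1: demand is elastic.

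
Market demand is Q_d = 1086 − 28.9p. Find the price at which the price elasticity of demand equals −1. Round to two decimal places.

For linear demand Q_d = a − bp, E = −bp/(a − bp). |E| = 1 ⇒ bp = a − bp ⇒ p = a/(2b).
p = 1086/(2·28.9) ≈ 18.79.

18.79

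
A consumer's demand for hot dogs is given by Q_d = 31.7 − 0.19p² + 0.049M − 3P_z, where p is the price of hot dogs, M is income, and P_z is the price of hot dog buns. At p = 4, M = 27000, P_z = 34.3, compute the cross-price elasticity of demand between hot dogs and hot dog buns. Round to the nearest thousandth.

-0.082

Q_d = 31.7 − 0.19(4)² + 0.049(27000) − 3(34.3) = 31.7 − 3.04 + 1323 − 102.9 = 1248.76.
∂Q_d/∂P_z = −3, so E_xy = -3·(34.3/1248.76) ≈ -0.082.
E_xy < 0: the goods are complements.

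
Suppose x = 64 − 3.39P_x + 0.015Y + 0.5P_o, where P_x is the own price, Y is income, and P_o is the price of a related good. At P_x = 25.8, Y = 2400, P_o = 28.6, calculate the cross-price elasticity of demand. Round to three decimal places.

0.533

Substituting, x = 64 − 3.39(25.8) + 0.015(2400) + 0.5(28.6) = 64 − 87.462 + 36 + 14.3 = 26.838.
∂x/∂P_o = +0.5, so E_xy = 0.5·(28.6/26.838) ≈ 0.533.
E_xy > 0: the goods are substitutes.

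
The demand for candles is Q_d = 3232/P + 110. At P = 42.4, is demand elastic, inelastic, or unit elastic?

inelastic

At P = 42.4, Q_d = 186.2264.
dQ_d/dP = −3232/P² = −1.7978.
Point elasticity E = (dQ_d/dP)·(P/Q_d) = -1.7978 × 42.4/186.2264 ≈ -0.409.
|E| ≈ 0.409 < 1, so demand is inelastic.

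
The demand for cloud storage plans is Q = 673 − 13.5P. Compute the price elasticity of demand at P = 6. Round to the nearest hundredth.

-0.14

At P = 6, Q = 592.
dQ/dP = −13.5.
Point elasticity E = (dQ/dP)·(P/Q) = -13.5 × 6/592 ≈ -0.14.
|E| < 1, so demand is inelastic at this price.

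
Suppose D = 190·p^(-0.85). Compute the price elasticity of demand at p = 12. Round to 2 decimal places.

-0.85

For a Cobb–Douglas (constant-elasticity) form D = A·p^α·…, the elasticity with respect to p equals the exponent α at every point.
Here the exponent on p is -0.85, so the price elasticity of demand is -0.85.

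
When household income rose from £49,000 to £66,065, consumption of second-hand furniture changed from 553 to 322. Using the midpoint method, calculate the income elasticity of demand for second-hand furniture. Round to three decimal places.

%ΔQ = (322 − 553)/[(553+322)/2] = -231/437.5 ≈ -0.5280.
%ΔI = (66,065 − 49,000)/[(49,000+66,065)/2] = 17065/57532.5 ≈ 0.2966.
E_I = %ΔQ/%ΔI ≈ -1.780.
E_I < 0: inferior good.

-1.780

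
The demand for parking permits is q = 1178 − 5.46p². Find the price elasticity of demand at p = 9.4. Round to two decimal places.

-1.39

At p = 9.4, q = 695.5544.
dq/dp = −2·5.46·p = −102.648.
Point elasticity E = (dq/dp)·(p/q) = -102.648 × 9.4/695.5544 ≈ -1.39.
|E| > 1, so demand is elastic at this price.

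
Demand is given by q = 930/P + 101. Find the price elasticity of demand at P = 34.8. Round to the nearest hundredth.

-0.21

At P = 34.8, q = 127.7241.
dq/dP = −930/P² = −0.7679.
Point elasticity E = (dq/dP)·(P/q) = -0.7679 × 34.8/127.7241 ≈ -0.21.
|E| < 1, so demand is inelastic at this price.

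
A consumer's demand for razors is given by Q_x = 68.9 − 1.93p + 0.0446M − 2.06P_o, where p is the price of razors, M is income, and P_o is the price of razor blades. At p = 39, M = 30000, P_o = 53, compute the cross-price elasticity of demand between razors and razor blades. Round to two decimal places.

-0.09

Q_x = 68.9 − 1.93(39) + 0.0446(30000) − 2.06(53) = 68.9 − 75.27 + 1338 − 109.18 = 1222.45.
∂Q_x/∂P_o = −2.06, so E_xy = -2.06·(53/1222.45) ≈ -0.09.
E_xy < 0: the goods are complements.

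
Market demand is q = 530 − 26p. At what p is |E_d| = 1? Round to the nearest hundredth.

10.19

For linear demand q = a − bp, E = −bp/(a − bp). |E| = 1 ⇒ bp = a − bp ⇒ p = a/(2b).
p = 530/(2·26) ≈ 10.19.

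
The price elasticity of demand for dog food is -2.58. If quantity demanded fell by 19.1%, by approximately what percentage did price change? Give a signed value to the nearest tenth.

%ΔQ ≈ E × %ΔP ⇒ %ΔP = %ΔQ / E = (-19.1%)/(-2.58) ≈ 7.4%.

7.4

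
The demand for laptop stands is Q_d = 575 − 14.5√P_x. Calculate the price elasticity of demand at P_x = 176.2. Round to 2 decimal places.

-0.25

At P_x = 176.2, Q_d = 382.5265.
dQ_d/dP_x = −14.5/(2√P_x) = −14.5/(2·13.274).
Point elasticity E = (dQ_d/dP_x)·(P_x/Q_d) = -0.5462 × 176.2/382.5265 ≈ -0.25.
|E| < 1, so demand is inelastic at this price.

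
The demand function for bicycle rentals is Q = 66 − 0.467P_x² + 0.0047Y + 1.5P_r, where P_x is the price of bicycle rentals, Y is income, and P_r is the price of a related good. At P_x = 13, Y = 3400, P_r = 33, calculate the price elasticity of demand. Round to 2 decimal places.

Substituting, Q = 66 − 0.467(13)² + 0.0047(3400) + 1.5(33) = 66 − 78.923 + 15.98 + 49.5 = 52.557.
∂Q/∂P_x = −2·0.467·P_x = -12.142, so E_p = -12.142·(13/52.557) ≈ -3.00.
|E_p| > 1: demand is elastic.

-3.00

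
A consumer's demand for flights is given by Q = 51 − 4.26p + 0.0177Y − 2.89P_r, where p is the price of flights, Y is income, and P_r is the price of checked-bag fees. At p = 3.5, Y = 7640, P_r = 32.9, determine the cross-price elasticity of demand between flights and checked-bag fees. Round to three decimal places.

Q = 51 − 4.26(3.5) + 0.0177(7640) − 2.89(32.9) = 51 − 14.91 + 135.228 − 95.081 = 76.237.
∂Q/∂P_r = −2.89, so E_xy = -2.89·(32.9/76.237) ≈ -1.247.
E_xy < 0: the goods are complements.

-1.247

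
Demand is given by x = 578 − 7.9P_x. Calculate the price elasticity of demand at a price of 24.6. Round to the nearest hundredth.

At P_x = 24.6, x = 383.66.
dx/dP_x = −7.9.
Point elasticity E = (dx/dP_x)·(P_x/x) = -7.9 × 24.6/383.66 ≈ -0.51.
|E| < 1, so demand is inelastic at this price.

-0.51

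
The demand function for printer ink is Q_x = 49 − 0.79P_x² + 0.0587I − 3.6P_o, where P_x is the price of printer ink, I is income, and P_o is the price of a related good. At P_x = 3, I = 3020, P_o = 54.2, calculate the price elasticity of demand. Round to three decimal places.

-0.591

Evaluating quantity at (P_x, I, P_o) gives Q_x = 49 − 0.79(3)² + 0.0587(3020) − 3.6(54.2) = 49 − 7.11 + 177.274 − 195.12 = 24.044.
∂Q_x/∂P_x = −2·0.79·P_x = -4.74, so E_p = -4.74·(3/24.044) ≈ -0.591.
|E_p| < 1: demand is inelastic.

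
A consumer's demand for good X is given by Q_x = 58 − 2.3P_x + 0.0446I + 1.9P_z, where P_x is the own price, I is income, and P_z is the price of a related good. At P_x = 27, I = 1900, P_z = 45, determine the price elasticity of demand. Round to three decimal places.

First evaluate Q_x: 58 − 2.3(27) + 0.0446(1900) + 1.9(45) = 58 − 62.1 + 84.74 + 85.5 = 166.14.
∂Q_x/∂P_x = −2.3, so E_p = (−2.3)·(27/166.14) ≈ -0.374.
|E_p| < 1: demand is inelastic.

-0.374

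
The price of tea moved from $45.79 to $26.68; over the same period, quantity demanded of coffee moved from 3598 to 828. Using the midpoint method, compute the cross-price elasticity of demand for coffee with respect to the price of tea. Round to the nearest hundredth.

2.37

%ΔQ_x = (828 − 3598)/[(3598+828)/2] = -2770/2213 ≈ -1.2517.
%ΔP_y = (26.68 − 45.79)/[(45.79+26.68)/2] ≈ -0.5274.
E_xy = -1.2517/-0.5274 ≈ 2.37.
E_xy > 0, so coffee and tea are substitutes.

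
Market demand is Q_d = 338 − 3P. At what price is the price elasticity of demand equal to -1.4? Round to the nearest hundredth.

Set −bP/(a − bP) = −1.4 ⇒ bP = 1.4(a − bP) ⇒ bP(1+1.4) = 1.4·a.
P = 1.4·338/(3·2.4) ≈ 65.72.

65.72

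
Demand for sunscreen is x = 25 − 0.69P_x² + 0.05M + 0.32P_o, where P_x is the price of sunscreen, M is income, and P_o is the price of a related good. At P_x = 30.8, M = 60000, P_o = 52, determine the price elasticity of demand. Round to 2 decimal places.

-0.55

x = 25 − 0.69(30.8)² + 0.05(60000) + 0.32(52) = 25 − 654.5616 + 3000 + 16.64 = 2387.0784.
∂x/∂P_x = −2·0.69·P_x = -42.504, so E_p = -42.504·(30.8/2387.0784) ≈ -0.55.
|E_p| < 1: demand is inelastic.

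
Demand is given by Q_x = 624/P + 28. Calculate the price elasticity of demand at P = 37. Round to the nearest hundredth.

At P = 37, Q_x = 44.8649.
dQ_x/dP = −624/P² = −0.4558.
Point elasticity E = (dQ_x/dP)·(P/Q_x) = -0.4558 × 37/44.8649 ≈ -0.38.
|E| < 1, so demand is inelastic at this price.

-0.38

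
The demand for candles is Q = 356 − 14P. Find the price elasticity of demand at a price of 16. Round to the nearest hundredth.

-1.70

At P = 16, Q = 132.
dQ/dP = −14.
Point elasticity E = (dQ/dP)·(P/Q) = -14 × 16/132 ≈ -1.70.
|E| > 1, so demand is elastic at this price.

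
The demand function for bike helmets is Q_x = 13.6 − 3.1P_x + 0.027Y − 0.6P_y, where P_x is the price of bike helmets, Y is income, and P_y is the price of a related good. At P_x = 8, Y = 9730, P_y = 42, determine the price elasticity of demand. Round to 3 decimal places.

-0.110

Q_x = 13.6 − 3.1(8) + 0.027(9730) − 0.6(42) = 13.6 − 24.8 + 262.71 − 25.2 = 226.31.
∂Q_x/∂P_x = −3.1, so E_p = (−3.1)·(8/226.31) ≈ -0.110.
|E_p| < 1: demand is inelastic.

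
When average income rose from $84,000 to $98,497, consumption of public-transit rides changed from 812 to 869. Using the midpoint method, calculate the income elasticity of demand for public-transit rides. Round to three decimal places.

%ΔQ = (869 − 812)/[(812+869)/2] = 57/840.5 ≈ 0.0678.
%ΔM = (98,497 − 84,000)/[(84,000+98,497)/2] = 14497/91248.5 ≈ 0.1589.
E_I = %ΔQ/%ΔM ≈ 0.427.
E_I ∈ (0,1): normal good (necessity).

0.427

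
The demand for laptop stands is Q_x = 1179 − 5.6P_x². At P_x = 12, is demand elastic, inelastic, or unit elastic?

At P_x = 12, Q_x = 372.6.
dQ_x/dP_x = −2·5.6·P_x = −134.4.
Point elasticity E = (dQ_x/dP_x)·(P_x/Q_x) = -134.4 × 12/372.6 ≈ -4.329.
|E| ≈ 4.329 > 1, so demand is elastic.

elastic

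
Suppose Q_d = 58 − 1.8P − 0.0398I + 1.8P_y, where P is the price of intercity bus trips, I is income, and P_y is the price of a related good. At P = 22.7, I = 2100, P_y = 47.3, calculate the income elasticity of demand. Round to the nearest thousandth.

-4.470

Q_d = 58 − 1.8(22.7) − 0.0398(2100) + 1.8(47.3) = 58 − 40.86 − 83.58 + 85.14 = 18.7.
∂Q_d/∂I = −0.0398, so E_I = -0.0398·(2100/18.7) ≈ -4.470.
E_I < 0: inferior good.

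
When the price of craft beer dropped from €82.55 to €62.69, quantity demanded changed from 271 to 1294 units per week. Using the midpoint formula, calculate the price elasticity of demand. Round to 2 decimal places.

%Δq = (1294 − 271)/[(271 + 1294)/2] = 1023/782.5 ≈ 1.3073.
%ΔP = (62.69 − 82.55)/[(82.55 + 62.69)/2] = -19.86/72.62 ≈ -0.2735.
Arc elasticity E = %Δq/%ΔP ≈ 1.3073/-0.2735 ≈ -4.78.
|E| > 1: demand is elastic over this range.

-4.78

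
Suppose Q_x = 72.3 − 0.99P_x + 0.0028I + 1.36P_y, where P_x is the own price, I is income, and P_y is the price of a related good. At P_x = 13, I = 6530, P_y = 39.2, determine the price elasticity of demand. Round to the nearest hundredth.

-0.10

Substituting, Q_x = 72.3 − 0.99(13) + 0.0028(6530) + 1.36(39.2) = 72.3 − 12.87 + 18.284 + 53.312 = 131.026.
∂Q_x/∂P_x = −0.99, so E_p = (−0.99)·(13/131.026) ≈ -0.10.
|E_p| < 1: demand is inelastic.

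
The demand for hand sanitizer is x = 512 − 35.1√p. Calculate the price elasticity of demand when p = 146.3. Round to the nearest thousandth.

At p = 146.3, x = 87.4496.
dx/dp = −35.1/(2√p) = −35.1/(2·12.0955).
Point elasticity E = (dx/dp)·(p/x) = -1.451 × 146.3/87.4496 ≈ -2.427.
|E| > 1, so demand is elastic at this price.

-2.427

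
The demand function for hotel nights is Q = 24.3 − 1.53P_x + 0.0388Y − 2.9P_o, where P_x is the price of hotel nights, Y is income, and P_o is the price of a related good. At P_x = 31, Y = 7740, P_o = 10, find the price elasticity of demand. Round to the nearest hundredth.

Q = 24.3 − 1.53(31) + 0.0388(7740) − 2.9(10) = 24.3 − 47.43 + 300.312 − 29 = 248.182.
∂Q/∂P_x = −1.53, so E_p = (−1.53)·(31/248.182) ≈ -0.19.
|E_p| < 1: demand is inelastic.

-0.19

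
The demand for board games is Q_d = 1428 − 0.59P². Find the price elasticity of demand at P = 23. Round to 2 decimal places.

At P = 23, Q_d = 1115.89.
dQ_d/dP = −2·0.59·P = −27.14.
Point elasticity E = (dQ_d/dP)·(P/Q_d) = -27.14 × 23/1115.89 ≈ -0.56.
|E| < 1, so demand is inelastic at this price.

-0.56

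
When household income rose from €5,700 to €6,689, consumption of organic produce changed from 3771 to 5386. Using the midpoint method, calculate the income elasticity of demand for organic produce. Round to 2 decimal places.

2.21

%ΔQ = (5386 − 3771)/[(3771+5386)/2] = 1615/4578.5 ≈ 0.3527.
%ΔM = (6,689 − 5,700)/[(5,700+6,689)/2] = 989/6194.5 ≈ 0.1597.
E_I = %ΔQ/%ΔM ≈ 2.21.
E_I > 1: normal good (luxury).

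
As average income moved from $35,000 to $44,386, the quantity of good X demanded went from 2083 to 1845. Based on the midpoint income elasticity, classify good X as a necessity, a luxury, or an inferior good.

inferior

%ΔQ = (1845 − 2083)/[(2083+1845)/2] = -238/1964 ≈ -0.1212.
%ΔI = (44,386 − 35,000)/[(35,000+44,386)/2] = 9386/39693 ≈ 0.2365.
E_I = %ΔQ/%ΔI ≈ -0.512.
E_I < 0: inferior good.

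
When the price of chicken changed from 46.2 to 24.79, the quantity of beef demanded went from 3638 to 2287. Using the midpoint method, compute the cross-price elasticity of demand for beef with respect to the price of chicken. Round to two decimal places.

%ΔQ_x = (2287 − 3638)/[(3638+2287)/2] = -1351/2962.5 ≈ -0.4560.
%ΔP_y = (24.79 − 46.2)/[(46.2+24.79)/2] ≈ -0.6032.
E_xy = -0.4560/-0.6032 ≈ 0.76.
E_xy > 0, so beef and chicken are substitutes.

0.76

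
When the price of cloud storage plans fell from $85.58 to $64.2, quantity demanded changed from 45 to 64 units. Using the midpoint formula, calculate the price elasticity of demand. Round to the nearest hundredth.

%Δq = (64 − 45)/[(45 + 64)/2] = 19/54.5 ≈ 0.3486.
%ΔP = (64.2 − 85.58)/[(85.58 + 64.2)/2] = -21.38/74.89 ≈ -0.2855.
Arc elasticity E = %Δq/%ΔP ≈ 0.3486/-0.2855 ≈ -1.22.
|E| > 1: demand is elastic over this range.

-1.22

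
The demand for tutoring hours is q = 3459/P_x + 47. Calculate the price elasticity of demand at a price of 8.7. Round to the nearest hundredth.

At P_x = 8.7, q = 444.5862.
dq/dP_x = −3459/P_x² = −45.6996.
Point elasticity E = (dq/dP_x)·(P_x/q) = -45.6996 × 8.7/444.5862 ≈ -0.89.
|E| < 1, so demand is inelastic at this price.

-0.89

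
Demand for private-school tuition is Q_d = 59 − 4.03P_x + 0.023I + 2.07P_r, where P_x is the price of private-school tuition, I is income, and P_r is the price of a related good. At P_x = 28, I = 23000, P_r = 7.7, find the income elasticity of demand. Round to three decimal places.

1.077

Evaluating quantity at (P_x, I, P_r) gives Q_d = 59 − 4.03(28) + 0.023(23000) + 2.07(7.7) = 59 − 112.84 + 529 + 15.939 = 491.099.
∂Q_d/∂I = +0.023, so E_I = 0.023·(23000/491.099) ≈ 1.077.
E_I > 1: normal good (luxury).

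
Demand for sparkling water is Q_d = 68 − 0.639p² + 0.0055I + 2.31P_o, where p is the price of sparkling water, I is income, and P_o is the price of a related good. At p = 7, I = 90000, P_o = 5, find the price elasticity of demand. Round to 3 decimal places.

-0.115

Q_d = 68 − 0.639(7)² + 0.0055(90000) + 2.31(5) = 68 − 31.311 + 495 + 11.55 = 543.239.
∂Q_d/∂p = −2·0.639·p = -8.946, so E_p = -8.946·(7/543.239) ≈ -0.115.
|E_p| < 1: demand is inelastic.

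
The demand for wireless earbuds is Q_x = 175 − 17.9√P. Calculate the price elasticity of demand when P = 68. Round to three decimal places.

-2.694

At P = 68, Q_x = 27.3928.
dQ_x/dP = −17.9/(2√P) = −17.9/(2·8.2462).
Point elasticity E = (dQ_x/dP)·(P/Q_x) = -1.0853 × 68/27.3928 ≈ -2.694.
|E| > 1, so demand is elastic at this price.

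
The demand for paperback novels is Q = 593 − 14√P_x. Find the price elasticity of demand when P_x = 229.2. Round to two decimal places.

At P_x = 229.2, Q = 381.0491.
dQ/dP_x = −14/(2√P_x) = −14/(2·15.1394).
Point elasticity E = (dQ/dP_x)·(P_x/Q) = -0.4624 × 229.2/381.0491 ≈ -0.28.
|E| < 1, so demand is inelastic at this price.

-0.28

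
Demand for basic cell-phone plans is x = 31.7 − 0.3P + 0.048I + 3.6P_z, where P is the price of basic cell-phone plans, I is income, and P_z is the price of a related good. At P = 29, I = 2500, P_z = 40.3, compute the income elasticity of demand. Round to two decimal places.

0.42

Evaluating quantity at (P, I, P_z) gives x = 31.7 − 0.3(29) + 0.048(2500) + 3.6(40.3) = 31.7 − 8.7 + 120 + 145.08 = 288.08.
∂x/∂I = +0.048, so E_I = 0.048·(2500/288.08) ≈ 0.42.
E_I ∈ (0,1): normal good (necessity).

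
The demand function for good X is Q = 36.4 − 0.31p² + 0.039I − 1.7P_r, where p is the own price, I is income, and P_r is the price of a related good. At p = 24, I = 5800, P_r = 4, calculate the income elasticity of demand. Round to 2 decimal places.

Substituting, Q = 36.4 − 0.31(24)² + 0.039(5800) − 1.7(4) = 36.4 − 178.56 + 226.2 − 6.8 = 77.24.
∂Q/∂I = +0.039, so E_I = 0.039·(5800/77.24) ≈ 2.93.
E_I > 1: normal good (luxury).

2.93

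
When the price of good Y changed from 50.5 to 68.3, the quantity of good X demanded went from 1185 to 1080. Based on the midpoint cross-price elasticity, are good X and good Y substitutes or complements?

%ΔQ_x = (1080 − 1185)/[(1185+1080)/2] = -105/1132.5 ≈ -0.0927.
%ΔP_y = (68.3 − 50.5)/[(50.5+68.3)/2] ≈ 0.2997.
E_xy = -0.0927/0.2997 ≈ -0.309.
E_xy < 0, so the goods are complements.

complements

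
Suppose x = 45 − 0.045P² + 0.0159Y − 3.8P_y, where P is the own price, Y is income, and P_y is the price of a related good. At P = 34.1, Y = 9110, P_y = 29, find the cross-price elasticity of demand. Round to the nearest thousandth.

-4.033

Substituting, x = 45 − 0.045(34.1)² + 0.0159(9110) − 3.8(29) = 45 − 52.3265 + 144.849 − 110.2 = 27.3226.
∂x/∂P_y = −3.8, so E_xy = -3.8·(29/27.3226) ≈ -4.033.
E_xy < 0: the goods are complements.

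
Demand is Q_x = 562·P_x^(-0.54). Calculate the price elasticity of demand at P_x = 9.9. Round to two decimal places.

For a Cobb–Douglas (constant-elasticity) form Q_x = A·P_x^α·…, the elasticity with respect to P_x equals the exponent α at every point.
Here the exponent on P_x is -0.54, so the price elasticity of demand is -0.54.

-0.54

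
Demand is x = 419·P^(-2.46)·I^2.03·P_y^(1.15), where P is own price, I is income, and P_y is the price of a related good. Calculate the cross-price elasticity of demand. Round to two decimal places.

For a Cobb–Douglas (constant-elasticity) form x = A·P_y^α·…, the elasticity with respect to P_y equals the exponent α at every point.
Here the exponent on P_y is 1.15, so the cross-price elasticity of demand is 1.15.

1.15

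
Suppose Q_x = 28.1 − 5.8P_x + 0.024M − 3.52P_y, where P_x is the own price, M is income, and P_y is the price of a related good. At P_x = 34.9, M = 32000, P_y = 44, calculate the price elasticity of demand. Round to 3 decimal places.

-0.461

Substituting, Q_x = 28.1 − 5.8(34.9) + 0.024(32000) − 3.52(44) = 28.1 − 202.42 + 768 − 154.88 = 438.8.
∂Q_x/∂P_x = −5.8, so E_p = (−5.8)·(34.9/438.8) ≈ -0.461.
|E_p| < 1: demand is inelastic.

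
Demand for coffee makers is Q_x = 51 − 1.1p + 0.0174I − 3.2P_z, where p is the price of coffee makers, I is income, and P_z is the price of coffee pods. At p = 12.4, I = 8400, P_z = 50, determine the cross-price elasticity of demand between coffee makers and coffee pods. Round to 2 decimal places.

Evaluating quantity at (p, I, P_z) gives Q_x = 51 − 1.1(12.4) + 0.0174(8400) − 3.2(50) = 51 − 13.64 + 146.16 − 160 = 23.52.
∂Q_x/∂P_z = −3.2, so E_xy = -3.2·(50/23.52) ≈ -6.80.
E_xy < 0: the goods are complements.

-6.80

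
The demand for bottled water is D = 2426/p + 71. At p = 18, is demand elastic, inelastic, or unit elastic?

inelastic

At p = 18, D = 205.7778.
dD/dp = −2426/p² = −7.4877.
Point elasticity E = (dD/dp)·(p/D) = -7.4877 × 18/205.7778 ≈ -0.655.
|E| ≈ 0.655 < 1, so demand is inelastic.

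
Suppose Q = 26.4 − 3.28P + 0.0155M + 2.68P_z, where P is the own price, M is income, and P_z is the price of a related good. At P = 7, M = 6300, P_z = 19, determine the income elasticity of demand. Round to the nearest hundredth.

0.64

First evaluate Q: 26.4 − 3.28(7) + 0.0155(6300) + 2.68(19) = 26.4 − 22.96 + 97.65 + 50.92 = 152.01.
∂Q/∂M = +0.0155, so E_I = 0.0155·(6300/152.01) ≈ 0.64.
E_I ∈ (0,1): normal good (necessity).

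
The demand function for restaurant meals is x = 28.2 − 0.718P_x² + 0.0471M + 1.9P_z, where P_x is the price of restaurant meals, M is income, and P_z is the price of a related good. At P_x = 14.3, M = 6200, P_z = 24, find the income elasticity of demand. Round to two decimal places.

1.33

Substituting, x = 28.2 − 0.718(14.3)² + 0.0471(6200) + 1.9(24) = 28.2 − 146.8238 + 292.02 + 45.6 = 218.9962.
∂x/∂M = +0.0471, so E_I = 0.0471·(6200/218.9962) ≈ 1.33.
E_I > 1: normal good (luxury).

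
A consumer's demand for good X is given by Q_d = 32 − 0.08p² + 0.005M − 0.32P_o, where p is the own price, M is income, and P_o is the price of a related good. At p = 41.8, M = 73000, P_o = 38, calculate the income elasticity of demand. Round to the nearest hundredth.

Substituting, Q_d = 32 − 0.08(41.8)² + 0.005(73000) − 0.32(38) = 32 − 139.7792 + 365 − 12.16 = 245.0608.
∂Q_d/∂M = +0.005, so E_I = 0.005·(73000/245.0608) ≈ 1.49.
E_I > 1: normal good (luxury).

1.49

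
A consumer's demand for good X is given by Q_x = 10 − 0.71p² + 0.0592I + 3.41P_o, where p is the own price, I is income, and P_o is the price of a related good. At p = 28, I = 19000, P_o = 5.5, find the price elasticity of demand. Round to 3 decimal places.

Substituting, Q_x = 10 − 0.71(28)² + 0.0592(19000) + 3.41(5.5) = 10 − 556.64 + 1124.8 + 18.755 = 596.915.
∂Q_x/∂p = −2·0.71·p = -39.76, so E_p = -39.76·(28/596.915) ≈ -1.865.
|E_p| > 1: demand is elastic.

-1.865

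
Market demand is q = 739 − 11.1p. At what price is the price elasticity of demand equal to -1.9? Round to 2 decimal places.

43.62

Set −bp/(a − bp) = −1.9 ⇒ bp = 1.9(a − bp) ⇒ bp(1+1.9) = 1.9·a.
p = 1.9·739/(11.1·2.9) ≈ 43.62.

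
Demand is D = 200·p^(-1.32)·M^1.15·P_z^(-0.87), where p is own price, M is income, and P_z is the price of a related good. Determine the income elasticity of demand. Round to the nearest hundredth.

1.15

For a Cobb–Douglas (constant-elasticity) form D = A·M^α·…, the elasticity with respect to M equals the exponent α at every point.
Here the exponent on M is 1.15, so the income elasticity of demand is 1.15.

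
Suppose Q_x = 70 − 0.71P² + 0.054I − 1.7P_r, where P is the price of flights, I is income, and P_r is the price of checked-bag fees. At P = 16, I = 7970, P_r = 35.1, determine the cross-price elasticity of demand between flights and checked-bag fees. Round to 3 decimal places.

-0.230

Substituting, Q_x = 70 − 0.71(16)² + 0.054(7970) − 1.7(35.1) = 70 − 181.76 + 430.38 − 59.67 = 258.95.
∂Q_x/∂P_r = −1.7, so E_xy = -1.7·(35.1/258.95) ≈ -0.230.
E_xy < 0: the goods are complements.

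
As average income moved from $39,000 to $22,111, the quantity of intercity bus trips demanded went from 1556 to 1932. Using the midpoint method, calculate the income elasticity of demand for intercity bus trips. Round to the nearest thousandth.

-0.390

%ΔQ = (1932 − 1556)/[(1556+1932)/2] = 376/1744 ≈ 0.2156.
%ΔY = (22,111 − 39,000)/[(39,000+22,111)/2] = -16889/30555.5 ≈ -0.5527.
E_I = %ΔQ/%ΔY ≈ -0.390.
E_I < 0: inferior good.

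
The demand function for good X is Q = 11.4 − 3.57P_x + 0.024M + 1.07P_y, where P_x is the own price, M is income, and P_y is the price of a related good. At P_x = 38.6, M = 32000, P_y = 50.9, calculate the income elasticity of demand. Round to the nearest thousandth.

Evaluating quantity at (P_x, M, P_y) gives Q = 11.4 − 3.57(38.6) + 0.024(32000) + 1.07(50.9) = 11.4 − 137.802 + 768 + 54.463 = 696.061.
∂Q/∂M = +0.024, so E_I = 0.024·(32000/696.061) ≈ 1.103.
E_I > 1: normal good (luxury).

1.103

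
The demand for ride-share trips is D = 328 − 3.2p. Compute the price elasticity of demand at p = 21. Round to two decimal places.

At p = 21, D = 260.8.
dD/dp = −3.2.
Point elasticity E = (dD/dp)·(p/D) = -3.2 × 21/260.8 ≈ -0.26.
|E| < 1, so demand is inelastic at this price.

-0.26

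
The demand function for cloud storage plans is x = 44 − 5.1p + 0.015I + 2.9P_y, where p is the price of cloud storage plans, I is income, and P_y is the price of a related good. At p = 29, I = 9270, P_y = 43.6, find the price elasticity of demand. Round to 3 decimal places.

-0.915

Substituting, x = 44 − 5.1(29) + 0.015(9270) + 2.9(43.6) = 44 − 147.9 + 139.05 + 126.44 = 161.59.
∂x/∂p = −5.1, so E_p = (−5.1)·(29/161.59) ≈ -0.915.
|E_p| < 1: demand is inelastic.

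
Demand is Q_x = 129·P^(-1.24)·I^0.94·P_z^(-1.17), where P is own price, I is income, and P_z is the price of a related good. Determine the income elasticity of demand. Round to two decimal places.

0.94

For a Cobb–Douglas (constant-elasticity) form Q_x = A·I^α·…, the elasticity with respect to I equals the exponent α at every point.
Here the exponent on I is 0.94, so the income elasticity of demand is 0.94.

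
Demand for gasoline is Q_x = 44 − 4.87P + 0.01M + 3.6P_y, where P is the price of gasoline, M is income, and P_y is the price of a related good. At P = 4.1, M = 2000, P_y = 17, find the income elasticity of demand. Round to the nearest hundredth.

0.19

Substituting, Q_x = 44 − 4.87(4.1) + 0.01(2000) + 3.6(17) = 44 − 19.967 + 20 + 61.2 = 105.233.
∂Q_x/∂M = +0.01, so E_I = 0.01·(2000/105.233) ≈ 0.19.
E_I ∈ (0,1): normal good (necessity).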